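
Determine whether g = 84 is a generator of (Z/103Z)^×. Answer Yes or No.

φ(103) = 103 − 1 = 102 = 2 · 3 · 17.
84 is a primitive root mod 103 iff 84^(φ(103)/q) ≢ 1 for every prime q | φ(103), i.e. q ∈ {2, 3, 17}.
84^51 ≡ 102 (mod 103)  [q = 2: ≢ 1 ✓]
84^34 ≡ 46 (mod 103)  [q = 3: ≢ 1 ✓]
84^6 ≡ 13 (mod 103)  [q = 17: ≢ 1 ✓]
None equal 1, so ord_103(84) = 102: 84 is a primitive root.

Yes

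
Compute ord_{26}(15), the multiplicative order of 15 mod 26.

12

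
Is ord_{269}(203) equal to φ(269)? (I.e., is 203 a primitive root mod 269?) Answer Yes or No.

No

φ(269) = 269 − 1 = 268 = 2^2 · 67.
Test 203^(268/q) mod 269 for each prime factor q of 268:
203^134 ≡ 1 (mod 269)  [q = 2: ≡ 1 ✗]
203^4 ≡ 14 (mod 269)  [q = 67: ≢ 1 ✓]
The check at q = 2 fails, so 203 generates a proper subgroup.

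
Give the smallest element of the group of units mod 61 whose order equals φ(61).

φ(61) = 61 − 1 = 60 = 2^2 · 3 · 5.
g is a primitive root iff g^(60/q) ≢ 1 (mod 61) for each prime q ∈ {2, 3, 5}.
g = 2: 2^30 ≡ 60; 2^20 ≡ 47; 2^12 ≡ 9 — none is 1, so 2 is a primitive root.
The smallest primitive root modulo 61 is 2.

2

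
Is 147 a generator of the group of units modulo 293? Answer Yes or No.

Yes

φ(293) = 293 − 1 = 292 = 2^2 · 73.
Test 147^(292/q) mod 293 for each prime factor q of 292:
147^146 ≡ 292 (mod 293)  [q = 2: ≢ 1 ✓]
147^4 ≡ 55 (mod 293)  [q = 73: ≢ 1 ✓]
Every test exponent gives a nontrivial residue, hence 147 generates the full group.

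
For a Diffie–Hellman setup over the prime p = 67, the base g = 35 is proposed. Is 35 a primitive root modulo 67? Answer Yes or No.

φ(67) = 67 − 1 = 66 = 2 · 3 · 11.
35 is a primitive root mod 67 iff 35^(φ(67)/q) ≢ 1 for every prime q | φ(67), i.e. q ∈ {2, 3, 11}.
35^33 ≡ 1 (mod 67)  [q = 2: ≡ 1 ✗]
35^22 ≡ 29 (mod 67)  [q = 3: ≢ 1 ✓]
35^6 ≡ 25 (mod 67)  [q = 11: ≢ 1 ✓]
Since 35^33 ≡ 1, the order of 35 divides 33 < 66, so 35 is not a primitive root.

No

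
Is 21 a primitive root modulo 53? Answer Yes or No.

Yes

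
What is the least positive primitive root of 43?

φ(43) = 43 − 1 = 42 = 2 · 3 · 7.
Test candidates g = 2, 3, … against the prime factors q ∈ {2, 3, 7} of φ(43): g is a generator iff g^(42/q) ≢ 1 for every such q.
g = 2: 2^21 ≡ 42; 2^14 ≡ 1 — hits 1, so not a primitive root.
g = 3: 3^21 ≡ 42; 3^14 ≡ 36; 3^6 ≡ 41 — none is 1, so 3 is a primitive root.
So 3 is the smallest generator of (Z/43Z)^×.

3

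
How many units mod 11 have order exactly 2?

1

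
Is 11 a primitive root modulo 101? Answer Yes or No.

Yes

φ(101) = 101 − 1 = 100 = 2^2 · 5^2.
An element g generates (Z/101Z)^× iff g^(100/q) ≢ 1 (mod 101) for each prime q ∈ {2, 5}.
11^50 ≡ 100 (mod 101)  [q = 2: ≢ 1 ✓]
11^20 ≡ 87 (mod 101)  [q = 5: ≢ 1 ✓]
Every test exponent gives a nontrivial residue, hence 11 generates the full group.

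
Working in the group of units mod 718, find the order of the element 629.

Since 629 ∈ (Z/718Z)^×, its order divides φ(718) = φ(2)·φ(359) = 1·358 = 358 = 2 · 179.
Divisors of 358: 1, 2, 179, 358.
Check 629^d mod 718 for each divisor in increasing order:
629^1 ≡ 629
629^2 ≡ 23
629^179 ≡ 1
Therefore the multiplicative order of 629 modulo 718 is 179.

179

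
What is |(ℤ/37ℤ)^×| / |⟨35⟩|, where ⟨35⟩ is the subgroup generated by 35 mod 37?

Since 35 ∈ (Z/37Z)^×, its order divides φ(37) = 37 − 1 = 36 = 2^2 · 3^2.
Divisors of 36: 1, 2, 3, 4, 6, 9, 12, 18, 36.
Evaluate successive powers at the divisors of 36:
35^1 ≡ 35
35^2 ≡ 4
35^3 ≡ 29
35^4 ≡ 16
35^6 ≡ 27
35^9 ≡ 6
35^12 ≡ 26
35^18 ≡ 36
35^36 ≡ 1
Thus |⟨35⟩| = ord(35) = 36.
The index is φ(37) / ord(35) = 36 / 36 = 1.

1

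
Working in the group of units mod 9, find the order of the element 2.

Since 2 ∈ (Z/9Z)^×, its order divides φ(9) = φ(3^2) = 3·(3−1) = 6 = 2 · 3.
Divisors of 6: 1, 2, 3, 6.
Test each divisor d:
2^1 ≡ 2
2^2 ≡ 4
2^3 ≡ 8
2^6 ≡ 1
The smallest such exponent is 6, so the order of 2 is 6.

6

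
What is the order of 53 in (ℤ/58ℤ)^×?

7

By Lagrange's theorem, ord_58(53) divides φ(58) = φ(2)·φ(29) = 1·28 = 28 = 2^2 · 7.
Divisors of 28: 1, 2, 4, 7, 14, 28.
Test each divisor d:
53^1 ≡ 53 (mod 58)
53^2 ≡ 25 (mod 58)
53^4 ≡ 45 (mod 58)
53^7 ≡ 1 (mod 58) ✓
Hence ord(53) = 7.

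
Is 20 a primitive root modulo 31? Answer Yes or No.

φ(31) = 31 − 1 = 30 = 2 · 3 · 5.
20 is a primitive root mod 31 iff 20^(φ(31)/q) ≢ 1 for every prime q | φ(31), i.e. q ∈ {2, 3, 5}.
20^15 ≡ 1 (mod 31)  [q = 2: ≡ 1 ✗]
20^10 ≡ 5 (mod 31)  [q = 3: ≢ 1 ✓]
20^6 ≡ 4 (mod 31)  [q = 5: ≢ 1 ✓]
The check at q = 2 fails, so 20 generates a proper subgroup.

No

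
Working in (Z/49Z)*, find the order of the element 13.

14

By Lagrange's theorem, ord_49(13) divides φ(49) = φ(7^2) = 7·(7−1) = 42 = 2 · 3 · 7.
Divisors of 42: 1, 2, 3, 6, 7, 14, 21, 42.
Evaluate successive powers at the divisors of 42:
13^1 ≡ 13 (mod 49)
13^2 ≡ 22 (mod 49)
13^3 ≡ 41 (mod 49)
13^6 ≡ 15 (mod 49)
13^7 ≡ 48 (mod 49)
13^14 ≡ 1 (mod 49) ✓
So ord_49(13) = 14.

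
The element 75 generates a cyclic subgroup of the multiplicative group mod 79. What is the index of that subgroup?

By Lagrange's theorem, ord_79(75) divides φ(79) = 79 − 1 = 78 = 2 · 3 · 13.
Divisors of 78: 1, 2, 3, 6, 13, 26, 39, 78.
Evaluate successive powers at the divisors of 78:
75^1 ≡ 75
75^2 ≡ 16
75^3 ≡ 15
75^6 ≡ 67
75^13 ≡ 56
75^26 ≡ 55
75^39 ≡ 78
75^78 ≡ 1
Thus |⟨75⟩| = ord(75) = 78.
[(Z/79Z)^× : ⟨75⟩] = 78/78 = 1.

1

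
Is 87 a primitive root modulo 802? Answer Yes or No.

Yes

φ(802) = φ(2)·φ(401) = 1·400 = 400 = 2^4 · 5^2.
87 is a primitive root mod 802 iff 87^(φ(802)/q) ≢ 1 for every prime q | φ(802), i.e. q ∈ {2, 5}.
87^200 ≡ 801 (mod 802)  [q = 2: ≢ 1 ✓]
87^80 ≡ 473 (mod 802)  [q = 5: ≢ 1 ✓]
Every test exponent gives a nontrivial residue, hence 87 generates the full group.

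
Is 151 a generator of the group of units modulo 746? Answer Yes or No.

φ(746) = φ(2)·φ(373) = 1·372 = 372 = 2^2 · 3 · 31.
Test 151^(372/q) mod 746 for each prime factor q of 372:
151^186 ≡ 745 (mod 746)  [q = 2: ≢ 1 ✓]
151^124 ≡ 657 (mod 746)  [q = 3: ≢ 1 ✓]
151^12 ≡ 659 (mod 746)  [q = 31: ≢ 1 ✓]
All checks pass, so 151 has order 372 and is a primitive root modulo 746.

Yes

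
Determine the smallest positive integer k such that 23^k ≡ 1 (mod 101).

50

Since 23 ∈ (Z/101Z)^×, its order divides φ(101) = 101 − 1 = 100 = 2^2 · 5^2.
Divisors of 100: 1, 2, 4, 5, 10, 20, 25, 50, 100.
Check 23^d mod 101 for each divisor in increasing order:
23^1 ≡ 23 (mod 101)
23^2 ≡ 24 (mod 101)
23^4 ≡ 71 (mod 101)
23^5 ≡ 17 (mod 101)
23^10 ≡ 87 (mod 101)
23^20 ≡ 95 (mod 101)
23^25 ≡ 100 (mod 101)
23^50 ≡ 1 (mod 101) ✓
The smallest such exponent is 50, so the order of 23 is 50.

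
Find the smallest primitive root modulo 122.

7

φ(122) = φ(2)·φ(61) = 1·60 = 60 = 2^2 · 3 · 5.
Test candidates g = 2, 3, … against the prime factors q ∈ {2, 3, 5} of φ(122): g is a generator iff g^(60/q) ≢ 1 for every such q.
g = 2: gcd(2, 122) = 2 > 1, not a unit — skip.
g = 3: 3^30 ≡ 1 — hits 1, so not a primitive root.
g = 4: gcd(4, 122) = 2 > 1, not a unit — skip.
g = 5: 5^30 ≡ 1 — hits 1, so not a primitive root.
g = 6: gcd(6, 122) = 2 > 1, not a unit — skip.
g = 7: 7^30 ≡ 121; 7^20 ≡ 47; 7^12 ≡ 95 — none is 1, so 7 is a primitive root.
The smallest primitive root modulo 122 is 7.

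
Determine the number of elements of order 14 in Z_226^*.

φ(226) = φ(2)·φ(113) = 1·112 = 112 = 2^4 · 7.
(Z/226Z)^× is cyclic (|G| = 112); a cyclic group of order m has exactly φ(d) elements of each order d | m, and none otherwise.
14 = 2 · 7 divides 112, and φ(14) = 6.

6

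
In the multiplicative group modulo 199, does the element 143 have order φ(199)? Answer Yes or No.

φ(199) = 199 − 1 = 198 = 2 · 3^2 · 11.
Test 143^(198/q) mod 199 for each prime factor q of 198:
143^99 ≡ 198 (mod 199)  [q = 2: ≢ 1 ✓]
143^66 ≡ 106 (mod 199)  [q = 3: ≢ 1 ✓]
143^18 ≡ 114 (mod 199)  [q = 11: ≢ 1 ✓]
All checks pass, so 143 has order 198 and is a primitive root modulo 199.

Yes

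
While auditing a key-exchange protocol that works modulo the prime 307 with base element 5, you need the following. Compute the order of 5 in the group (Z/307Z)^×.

306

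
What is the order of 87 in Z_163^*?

81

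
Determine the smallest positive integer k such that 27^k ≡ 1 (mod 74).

Since 27 ∈ (Z/74Z)^×, its order divides φ(74) = φ(2)·φ(37) = 1·36 = 36 = 2^2 · 3^2.
Divisors of 36: 1, 2, 3, 4, 6, 9, 12, 18, 36.
Compute 27^d (mod 74) for the divisors d until we hit 1:
27^1 ≡ 27
27^2 ≡ 63
27^3 ≡ 73
27^4 ≡ 47
27^6 ≡ 1
So ord_74(27) = 6.

6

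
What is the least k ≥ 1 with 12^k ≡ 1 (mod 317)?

316

ord(12) | φ(317) = 317 − 1 = 316 = 2^2 · 79.
Divisors of 316: 1, 2, 4, 79, 158, 316.
Check 12^d mod 317 for each divisor in increasing order:
12^1 ≡ 12
12^2 ≡ 144
12^4 ≡ 131
12^79 ≡ 114
12^158 ≡ 316
12^316 ≡ 1
The smallest such exponent is 316, so the order of 12 is 316.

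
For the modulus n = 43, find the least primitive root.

φ(43) = 43 − 1 = 42 = 2 · 3 · 7.
Test candidates g = 2, 3, … against the prime factors q ∈ {2, 3, 7} of φ(43): g is a generator iff g^(42/q) ≢ 1 for every such q.
g = 2: 2^21 ≡ 42; 2^14 ≡ 1 — hits 1, so not a primitive root.
g = 3: 3^21 ≡ 42; 3^14 ≡ 36; 3^6 ≡ 41 — none is 1, so 3 is a primitive root.
The smallest primitive root modulo 43 is 3.

3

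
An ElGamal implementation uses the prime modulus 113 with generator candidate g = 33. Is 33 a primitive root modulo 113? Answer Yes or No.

Yes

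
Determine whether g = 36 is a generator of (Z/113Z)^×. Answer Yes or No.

No

φ(113) = 113 − 1 = 112 = 2^4 · 7.
An element g generates (Z/113Z)^× iff g^(112/q) ≢ 1 (mod 113) for each prime q ∈ {2, 7}.
36^56 ≡ 1 (mod 113)  [q = 2: ≡ 1 ✗]
36^16 ≡ 109 (mod 113)  [q = 7: ≢ 1 ✓]
Since 36^56 ≡ 1, the order of 36 divides 56 < 112, so 36 is not a primitive root.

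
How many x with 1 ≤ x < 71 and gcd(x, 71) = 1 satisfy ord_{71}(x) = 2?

φ(71) = 71 − 1 = 70 = 2 · 5 · 7.
(Z/71Z)^× is cyclic (|G| = 70); a cyclic group of order m has exactly φ(d) elements of each order d | m, and none otherwise.
2 | 70, and φ(2) = 2 − 1 = 1.

1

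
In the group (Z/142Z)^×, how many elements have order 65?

φ(142) = φ(2)·φ(71) = 1·70 = 70 = 2 · 5 · 7.
In a cyclic group of order 70, there are φ(d) elements of order d for each divisor d of 70, and zero for non-divisors.
Here 70 is not a multiple of 65, so there are no elements of order 65.

0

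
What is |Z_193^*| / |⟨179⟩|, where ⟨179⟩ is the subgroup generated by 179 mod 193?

6

Since 179 ∈ (Z/193Z)^×, its order divides φ(193) = 193 − 1 = 192 = 2^6 · 3.
Divisors of 192: 1, 2, 3, 4, 6, 8, 12, 16, 24, 32, 48, 64, 96, 192.
Test each divisor d:
179^1 ≡ 179 (mod 193)
179^2 ≡ 3 (mod 193)
179^3 ≡ 151 (mod 193)
179^4 ≡ 9 (mod 193)
179^6 ≡ 27 (mod 193)
179^8 ≡ 81 (mod 193)
179^12 ≡ 150 (mod 193)
179^16 ≡ 192 (mod 193)
179^24 ≡ 112 (mod 193)
179^32 ≡ 1 (mod 193) ✓
Thus |⟨179⟩| = ord(179) = 32.
Index = |(Z/193Z)^×| / |⟨179⟩| = 192 / 32 = 6.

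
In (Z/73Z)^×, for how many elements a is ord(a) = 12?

4

φ(73) = 73 − 1 = 72 = 2^3 · 3^2.
In a cyclic group of order 72, there are φ(d) elements of order d for each divisor d of 72, and zero for non-divisors.
12 = 2^2 · 3 divides 72, and φ(12) = 4.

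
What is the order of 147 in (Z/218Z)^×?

9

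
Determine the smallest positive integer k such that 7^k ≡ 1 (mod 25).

Since 7 ∈ (Z/25Z)^×, its order divides φ(25) = φ(5^2) = 5·(5−1) = 20 = 2^2 · 5.
Divisors of 20: 1, 2, 4, 5, 10, 20.
Test each divisor d:
7^1 ≡ 7 (mod 25)
7^2 ≡ 24 (mod 25)
7^4 ≡ 1 (mod 25) ✓
Hence ord(7) = 4.

4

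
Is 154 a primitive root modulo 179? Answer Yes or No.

Yes

φ(179) = 179 − 1 = 178 = 2 · 89.
An element g generates (Z/179Z)^× iff g^(178/q) ≢ 1 (mod 179) for each prime q ∈ {2, 89}.
154^89 ≡ 178 (mod 179)  [q = 2: ≢ 1 ✓]
154^2 ≡ 88 (mod 179)  [q = 89: ≢ 1 ✓]
Every test exponent gives a nontrivial residue, hence 154 generates the full group.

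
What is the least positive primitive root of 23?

5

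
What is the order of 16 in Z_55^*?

5

ord(16) | φ(55) = φ(5·11) = (5−1)·(11−1) = 4·10 = 40 = 2^3 · 5.
Divisors of 40: 1, 2, 4, 5, 8, 10, 20, 40.
Check 16^d mod 55 for each divisor in increasing order:
16^1 ≡ 16 (mod 55)
16^2 ≡ 36 (mod 55)
16^4 ≡ 31 (mod 55)
16^5 ≡ 1 (mod 55) ✓
The smallest such exponent is 5, so the order of 16 is 5.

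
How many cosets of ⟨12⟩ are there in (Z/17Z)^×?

1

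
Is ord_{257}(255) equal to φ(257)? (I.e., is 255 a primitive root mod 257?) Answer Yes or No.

No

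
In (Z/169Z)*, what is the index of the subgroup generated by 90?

By Lagrange's theorem, ord_169(90) divides φ(169) = φ(13^2) = 13·(13−1) = 156 = 2^2 · 3 · 13.
Divisors of 156: 1, 2, 3, 4, 6, 12, 13, 26, 39, 52, 78, 156.
Check 90^d mod 169 for each divisor in increasing order:
90^1 ≡ 90 (mod 169)
90^2 ≡ 157 (mod 169)
90^3 ≡ 103 (mod 169)
90^4 ≡ 144 (mod 169)
90^6 ≡ 131 (mod 169)
90^12 ≡ 92 (mod 169)
90^13 ≡ 168 (mod 169)
90^26 ≡ 1 (mod 169) ✓
The order of 90 is 26, so the subgroup it generates has 26 elements.
The index is φ(169) / ord(90) = 156 / 26 = 6.

6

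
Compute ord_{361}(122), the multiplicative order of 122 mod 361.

By Lagrange's theorem, ord_361(122) divides φ(361) = φ(19^2) = 19·(19−1) = 342 = 2 · 3^2 · 19.
Divisors of 342: 1, 2, 3, 6, 9, 18, 19, 38, 57, 114, 171, 342.
Compute 122^d (mod 361) for the divisors d until we hit 1:
122^1 ≡ 122
122^2 ≡ 83
122^3 ≡ 18
122^6 ≡ 324
122^9 ≡ 56
122^18 ≡ 248
122^19 ≡ 293
122^38 ≡ 292
122^57 ≡ 360
122^114 ≡ 1
The smallest such exponent is 114, so the order of 122 is 114.

114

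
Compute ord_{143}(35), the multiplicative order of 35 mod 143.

30

By Lagrange's theorem, ord_143(35) divides φ(143) = φ(11·13) = (11−1)·(13−1) = 10·12 = 120 = 2^3 · 3 · 5.
Divisors of 120: 1, 2, 3, 4, 5, 6, 8, 10, 12, 15, 20, 24, 30, 40, 60, 120.
Compute 35^d (mod 143) for the divisors d until we hit 1:
35^1 ≡ 35
35^2 ≡ 81
35^3 ≡ 118
35^4 ≡ 126
35^5 ≡ 120
35^6 ≡ 53
35^8 ≡ 3
35^10 ≡ 100
35^12 ≡ 92
35^15 ≡ 131
35^20 ≡ 133
35^24 ≡ 27
35^30 ≡ 1
The smallest such exponent is 30, so the order of 35 is 30.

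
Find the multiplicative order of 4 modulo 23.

11

ord(4) | φ(23) = 23 − 1 = 22 = 2 · 11.
Divisors of 22: 1, 2, 11, 22.
Check 4^d mod 23 for each divisor in increasing order:
4^1 ≡ 4 (mod 23)
4^2 ≡ 16 (mod 23)
4^11 ≡ 1 (mod 23) ✓
So ord_23(4) = 11.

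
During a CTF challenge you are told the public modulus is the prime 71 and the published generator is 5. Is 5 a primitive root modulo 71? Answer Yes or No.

No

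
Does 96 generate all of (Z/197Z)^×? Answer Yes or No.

φ(197) = 197 − 1 = 196 = 2^2 · 7^2.
It suffices to check that the order of 96 is not a proper divisor of 196: compute 96^(196/q) for q ∈ {2, 7}.
96^98 ≡ 1 (mod 197)  [q = 2: ≡ 1 ✗]
96^28 ≡ 164 (mod 197)  [q = 7: ≢ 1 ✓]
96^98 ≡ 1 shows ord(96) | 98, strictly less than φ(197); not a primitive root.

No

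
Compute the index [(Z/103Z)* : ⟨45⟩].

1

The order of 45 must divide φ(103) = 103 − 1 = 102 = 2 · 3 · 17.
Divisors of 102: 1, 2, 3, 6, 17, 34, 51, 102.
Compute 45^d (mod 103) for the divisors d until we hit 1:
45^1 ≡ 45 (mod 103)
45^2 ≡ 68 (mod 103)
45^3 ≡ 73 (mod 103)
45^6 ≡ 76 (mod 103)
45^17 ≡ 57 (mod 103)
45^34 ≡ 56 (mod 103)
45^51 ≡ 102 (mod 103)
45^102 ≡ 1 (mod 103) ✓
The order of 45 is 102, so the subgroup it generates has 102 elements.
The index is φ(103) / ord(45) = 102 / 102 = 1.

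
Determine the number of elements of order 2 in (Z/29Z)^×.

1

φ(29) = 29 − 1 = 28 = 2^2 · 7.
In a cyclic group of order 28, there are φ(d) elements of order d for each divisor d of 28, and zero for non-divisors.
2 | 28, and φ(2) = 2 − 1 = 1.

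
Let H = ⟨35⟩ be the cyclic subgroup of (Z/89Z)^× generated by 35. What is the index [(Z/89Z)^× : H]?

The order of 35 must divide φ(89) = 89 − 1 = 88 = 2^3 · 11.
Divisors of 88: 1, 2, 4, 8, 11, 22, 44, 88.
Test each divisor d:
35^1 ≡ 35 (mod 89)
35^2 ≡ 68 (mod 89)
35^4 ≡ 85 (mod 89)
35^8 ≡ 16 (mod 89)
35^11 ≡ 77 (mod 89)
35^22 ≡ 55 (mod 89)
35^44 ≡ 88 (mod 89)
35^88 ≡ 1 (mod 89) ✓
The order of 35 is 88, so the subgroup it generates has 88 elements.
The index is φ(89) / ord(35) = 88 / 88 = 1.

1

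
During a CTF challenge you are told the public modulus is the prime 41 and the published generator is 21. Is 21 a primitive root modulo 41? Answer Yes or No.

No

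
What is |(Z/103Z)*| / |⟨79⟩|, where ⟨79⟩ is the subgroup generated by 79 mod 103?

6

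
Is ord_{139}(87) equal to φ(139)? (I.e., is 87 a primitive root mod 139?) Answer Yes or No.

φ(139) = 139 − 1 = 138 = 2 · 3 · 23.
An element g generates (Z/139Z)^× iff g^(138/q) ≢ 1 (mod 139) for each prime q ∈ {2, 3, 23}.
87^69 ≡ 138 (mod 139)  [q = 2: ≢ 1 ✓]
87^46 ≡ 1 (mod 139)  [q = 3: ≡ 1 ✗]
87^6 ≡ 125 (mod 139)  [q = 23: ≢ 1 ✓]
87^46 ≡ 1 shows ord(87) | 46, strictly less than φ(139); not a primitive root.

No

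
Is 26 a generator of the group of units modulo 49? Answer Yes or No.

φ(49) = φ(7^2) = 7·(7−1) = 42 = 2 · 3 · 7.
26 is a primitive root mod 49 iff 26^(φ(49)/q) ≢ 1 for every prime q | φ(49), i.e. q ∈ {2, 3, 7}.
26^21 ≡ 48 (mod 49)  [q = 2: ≢ 1 ✓]
26^14 ≡ 18 (mod 49)  [q = 3: ≢ 1 ✓]
26^6 ≡ 29 (mod 49)  [q = 7: ≢ 1 ✓]
Every test exponent gives a nontrivial residue, hence 26 generates the full group.

Yes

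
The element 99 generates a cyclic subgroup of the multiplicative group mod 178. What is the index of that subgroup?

2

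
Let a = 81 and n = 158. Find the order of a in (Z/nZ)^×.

39

The order of 81 must divide φ(158) = φ(2)·φ(79) = 1·78 = 78 = 2 · 3 · 13.
Divisors of 78: 1, 2, 3, 6, 13, 26, 39, 78.
Compute 81^d (mod 158) for the divisors d until we hit 1:
81^1 ≡ 81 (mod 158)
81^2 ≡ 83 (mod 158)
81^3 ≡ 87 (mod 158)
81^6 ≡ 143 (mod 158)
81^13 ≡ 55 (mod 158)
81^26 ≡ 23 (mod 158)
81^39 ≡ 1 (mod 158) ✓
Hence ord(81) = 39.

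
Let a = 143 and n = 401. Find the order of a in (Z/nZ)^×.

By Lagrange's theorem, ord_401(143) divides φ(401) = 401 − 1 = 400 = 2^4 · 5^2.
Divisors of 400: 1, 2, 4, 5, 8, 10, 16, 20, 25, 40, 50, 80, 100, 200, 400.
Evaluate successive powers at the divisors of 400:
143^1 ≡ 143
143^2 ≡ 399
143^4 ≡ 4
143^5 ≡ 171
143^8 ≡ 16
143^10 ≡ 369
143^16 ≡ 256
143^20 ≡ 222
143^25 ≡ 268
143^40 ≡ 362
143^50 ≡ 45
143^80 ≡ 318
143^100 ≡ 20
143^200 ≡ 400
143^400 ≡ 1
So ord_401(143) = 400.

400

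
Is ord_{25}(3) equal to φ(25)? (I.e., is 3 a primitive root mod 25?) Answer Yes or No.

Yes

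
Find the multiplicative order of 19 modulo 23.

By Lagrange's theorem, ord_23(19) divides φ(23) = 23 − 1 = 22 = 2 · 11.
Divisors of 22: 1, 2, 11, 22.
Check 19^d mod 23 for each divisor in increasing order:
19^1 ≡ 19 (mod 23)
19^2 ≡ 16 (mod 23)
19^11 ≡ 22 (mod 23)
19^22 ≡ 1 (mod 23) ✓
The smallest such exponent is 22, so the order of 19 is 22.

22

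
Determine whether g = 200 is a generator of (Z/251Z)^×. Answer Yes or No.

φ(251) = 251 − 1 = 250 = 2 · 5^3.
200 is a primitive root mod 251 iff 200^(φ(251)/q) ≢ 1 for every prime q | φ(251), i.e. q ∈ {2, 5}.
200^125 ≡ 250 (mod 251)  [q = 2: ≢ 1 ✓]
200^50 ≡ 1 (mod 251)  [q = 5: ≡ 1 ✗]
Since 200^50 ≡ 1, the order of 200 divides 50 < 250, so 200 is not a primitive root.

No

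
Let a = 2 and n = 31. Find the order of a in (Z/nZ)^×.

5

Since 2 ∈ (Z/31Z)^×, its order divides φ(31) = 31 − 1 = 30 = 2 · 3 · 5.
Divisors of 30: 1, 2, 3, 5, 6, 10, 15, 30.
Check 2^d mod 31 for each divisor in increasing order:
2^1 ≡ 2
2^2 ≡ 4
2^3 ≡ 8
2^5 ≡ 1
The smallest such exponent is 5, so the order of 2 is 5.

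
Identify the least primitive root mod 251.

φ(251) = 251 − 1 = 250 = 2 · 5^3.
Test candidates g = 2, 3, … against the prime factors q ∈ {2, 5} of φ(251): g is a generator iff g^(250/q) ≢ 1 for every such q.
g = 2: 2^125 ≡ 250; 2^50 ≡ 1 — hits 1, so not a primitive root.
g = 3: 3^125 ≡ 1 — hits 1, so not a primitive root.
g = 4: 4^125 ≡ 1 — hits 1, so not a primitive root.
g = 5: 5^125 ≡ 1 — hits 1, so not a primitive root.
g = 6: 6^125 ≡ 250; 6^50 ≡ 219 — none is 1, so 6 is a primitive root.
So 6 is the smallest generator of (Z/251Z)^×.

6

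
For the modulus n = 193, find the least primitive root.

φ(193) = 193 − 1 = 192 = 2^6 · 3.
g is a primitive root iff g^(192/q) ≢ 1 (mod 193) for each prime q ∈ {2, 3}.
g = 2: 2^96 ≡ 1 — hits 1, so not a primitive root.
g = 3: 3^96 ≡ 1 — hits 1, so not a primitive root.
g = 4: 4^96 ≡ 1 — hits 1, so not a primitive root.
g = 5: 5^96 ≡ 192; 5^64 ≡ 84 — none is 1, so 5 is a primitive root.
So 5 is the smallest generator of (Z/193Z)^×.

5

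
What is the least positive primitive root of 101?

φ(101) = 101 − 1 = 100 = 2^2 · 5^2.
Test candidates g = 2, 3, … against the prime factors q ∈ {2, 5} of φ(101): g is a generator iff g^(100/q) ≢ 1 for every such q.
g = 2: 2^50 ≡ 100; 2^20 ≡ 95 — none is 1, so 2 is a primitive root.
The smallest primitive root modulo 101 is 2.

2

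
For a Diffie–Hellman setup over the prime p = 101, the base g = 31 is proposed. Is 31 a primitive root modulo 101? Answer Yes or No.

No

φ(101) = 101 − 1 = 100 = 2^2 · 5^2.
An element g generates (Z/101Z)^× iff g^(100/q) ≢ 1 (mod 101) for each prime q ∈ {2, 5}.
31^50 ≡ 1 (mod 101)  [q = 2: ≡ 1 ✗]
31^20 ≡ 84 (mod 101)  [q = 5: ≢ 1 ✓]
Since 31^50 ≡ 1, the order of 31 divides 50 < 100, so 31 is not a primitive root.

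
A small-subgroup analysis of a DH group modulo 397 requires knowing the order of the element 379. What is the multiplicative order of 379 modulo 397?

By Lagrange's theorem, ord_397(379) divides φ(397) = 397 − 1 = 396 = 2^2 · 3^2 · 11.
Divisors of 396: 1, 2, 3, 4, 6, 9, 11, 12, 18, 22, 33, 36, 44, 66, 99, 132, 198, 396.
Compute 379^d (mod 397) for the divisors d until we hit 1:
379^1 ≡ 379
379^2 ≡ 324
379^3 ≡ 123
379^4 ≡ 168
379^6 ≡ 43
379^9 ≡ 128
379^11 ≡ 184
379^12 ≡ 261
379^18 ≡ 107
379^22 ≡ 111
379^33 ≡ 177
379^36 ≡ 333
379^44 ≡ 14
379^66 ≡ 363
379^99 ≡ 334
379^132 ≡ 362
379^198 ≡ 396
379^396 ≡ 1
Therefore the multiplicative order of 379 modulo 397 is 396.

396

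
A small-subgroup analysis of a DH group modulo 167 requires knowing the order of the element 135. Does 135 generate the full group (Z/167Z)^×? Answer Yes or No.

φ(167) = 167 − 1 = 166 = 2 · 83.
135 is a primitive root mod 167 iff 135^(φ(167)/q) ≢ 1 for every prime q | φ(167), i.e. q ∈ {2, 83}.
135^83 ≡ 166 (mod 167)  [q = 2: ≢ 1 ✓]
135^2 ≡ 22 (mod 167)  [q = 83: ≢ 1 ✓]
All checks pass, so 135 has order 166 and is a primitive root modulo 167.

Yes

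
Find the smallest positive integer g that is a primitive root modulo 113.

3

φ(113) = 113 − 1 = 112 = 2^4 · 7.
g is a primitive root iff g^(112/q) ≢ 1 (mod 113) for each prime q ∈ {2, 7}.
g = 2: 2^56 ≡ 1 — hits 1, so not a primitive root.
g = 3: 3^56 ≡ 112; 3^16 ≡ 49 — none is 1, so 3 is a primitive root.
So 3 is the smallest generator of (Z/113Z)^×.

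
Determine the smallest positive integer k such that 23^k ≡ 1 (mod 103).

ord(23) | φ(103) = 103 − 1 = 102 = 2 · 3 · 17.
Divisors of 102: 1, 2, 3, 6, 17, 34, 51, 102.
Evaluate successive powers at the divisors of 102:
23^1 ≡ 23 (mod 103)
23^2 ≡ 14 (mod 103)
23^3 ≡ 13 (mod 103)
23^6 ≡ 66 (mod 103)
23^17 ≡ 1 (mod 103) ✓
Therefore the multiplicative order of 23 modulo 103 is 17.

17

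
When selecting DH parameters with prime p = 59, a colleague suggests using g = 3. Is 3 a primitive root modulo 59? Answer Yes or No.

φ(59) = 59 − 1 = 58 = 2 · 29.
An element g generates (Z/59Z)^× iff g^(58/q) ≢ 1 (mod 59) for each prime q ∈ {2, 29}.
3^29 ≡ 1 (mod 59)  [q = 2: ≡ 1 ✗]
3^2 ≡ 9 (mod 59)  [q = 29: ≢ 1 ✓]
3^29 ≡ 1 shows ord(3) | 29, strictly less than φ(59); not a primitive root.

No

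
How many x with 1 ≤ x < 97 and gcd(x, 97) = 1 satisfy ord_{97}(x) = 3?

φ(97) = 97 − 1 = 96 = 2^5 · 3.
Since (Z/97Z)^× is cyclic of order 96, the number of elements of order d is φ(d) when d | 96 and 0 otherwise.
3 | 96, and φ(3) = 3 − 1 = 2.

2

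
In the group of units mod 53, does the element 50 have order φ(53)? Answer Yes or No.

Yes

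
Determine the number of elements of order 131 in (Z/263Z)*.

φ(263) = 263 − 1 = 262 = 2 · 131.
In a cyclic group of order 262, there are φ(d) elements of order d for each divisor d of 262, and zero for non-divisors.
131 | 262, and φ(131) = 131 − 1 = 130.

130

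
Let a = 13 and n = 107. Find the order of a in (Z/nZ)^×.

53

The order of 13 must divide φ(107) = 107 − 1 = 106 = 2 · 53.
Divisors of 106: 1, 2, 53, 106.
Compute 13^d (mod 107) for the divisors d until we hit 1:
13^1 ≡ 13
13^2 ≡ 62
13^53 ≡ 1
The smallest such exponent is 53, so the order of 13 is 53.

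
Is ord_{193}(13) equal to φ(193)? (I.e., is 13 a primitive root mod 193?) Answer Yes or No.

No

φ(193) = 193 − 1 = 192 = 2^6 · 3.
An element g generates (Z/193Z)^× iff g^(192/q) ≢ 1 (mod 193) for each prime q ∈ {2, 3}.
13^96 ≡ 192 (mod 193)  [q = 2: ≢ 1 ✓]
13^64 ≡ 1 (mod 193)  [q = 3: ≡ 1 ✗]
The check at q = 3 fails, so 13 generates a proper subgroup.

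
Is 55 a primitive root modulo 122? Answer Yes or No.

Yes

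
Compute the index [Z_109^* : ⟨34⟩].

6

The order of 34 must divide φ(109) = 109 − 1 = 108 = 2^2 · 3^3.
Divisors of 108: 1, 2, 3, 4, 6, 9, 12, 18, 27, 36, 54, 108.
Test each divisor d:
34^1 ≡ 34
34^2 ≡ 66
34^3 ≡ 64
34^4 ≡ 105
34^6 ≡ 63
34^9 ≡ 108
34^12 ≡ 45
34^18 ≡ 1
Thus |⟨34⟩| = ord(34) = 18.
[(Z/109Z)^× : ⟨34⟩] = 108/18 = 6.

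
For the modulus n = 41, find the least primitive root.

φ(41) = 41 − 1 = 40 = 2^3 · 5.
g is a primitive root iff g^(40/q) ≢ 1 (mod 41) for each prime q ∈ {2, 5}.
g = 2: 2^20 ≡ 1 — hits 1, so not a primitive root.
g = 3: 3^20 ≡ 40; 3^8 ≡ 1 — hits 1, so not a primitive root.
g = 4: 4^20 ≡ 1 — hits 1, so not a primitive root.
g = 5: 5^20 ≡ 1 — hits 1, so not a primitive root.
g = 6: 6^20 ≡ 40; 6^8 ≡ 10 — none is 1, so 6 is a primitive root.
The smallest primitive root modulo 41 is 6.

6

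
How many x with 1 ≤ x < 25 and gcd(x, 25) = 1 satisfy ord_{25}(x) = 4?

2

φ(25) = φ(5^2) = 5·(5−1) = 20 = 2^2 · 5.
In a cyclic group of order 20, there are φ(d) elements of order d for each divisor d of 20, and zero for non-divisors.
4 = 2^2 divides 20, and φ(4) = 2.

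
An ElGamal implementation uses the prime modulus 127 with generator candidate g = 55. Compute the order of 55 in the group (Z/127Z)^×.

126

The order of 55 must divide φ(127) = 127 − 1 = 126 = 2 · 3^2 · 7.
Divisors of 126: 1, 2, 3, 6, 7, 9, 14, 18, 21, 42, 63, 126.
Evaluate successive powers at the divisors of 126:
55^1 ≡ 55 (mod 127)
55^2 ≡ 104 (mod 127)
55^3 ≡ 5 (mod 127)
55^6 ≡ 25 (mod 127)
55^7 ≡ 105 (mod 127)
55^9 ≡ 125 (mod 127)
55^14 ≡ 103 (mod 127)
55^18 ≡ 4 (mod 127)
55^21 ≡ 20 (mod 127)
55^42 ≡ 19 (mod 127)
55^63 ≡ 126 (mod 127)
55^126 ≡ 1 (mod 127) ✓
The smallest such exponent is 126, so the order of 55 is 126.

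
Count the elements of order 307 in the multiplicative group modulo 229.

0

φ(229) = 229 − 1 = 228 = 2^2 · 3 · 19.
Since (Z/229Z)^× is cyclic of order 228, the number of elements of order d is φ(d) when d | 228 and 0 otherwise.
Here 228 is not a multiple of 307, so there are no elements of order 307.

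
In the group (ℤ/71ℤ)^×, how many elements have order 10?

φ(71) = 71 − 1 = 70 = 2 · 5 · 7.
In a cyclic group of order 70, there are φ(d) elements of order d for each divisor d of 70, and zero for non-divisors.
10 = 2 · 5 divides 70, and φ(10) = 4.

4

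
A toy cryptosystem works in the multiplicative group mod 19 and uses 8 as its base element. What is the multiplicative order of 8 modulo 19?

6

ord(8) | φ(19) = 19 − 1 = 18 = 2 · 3^2.
Divisors of 18: 1, 2, 3, 6, 9, 18.
Check 8^d mod 19 for each divisor in increasing order:
8^1 ≡ 8 (mod 19)
8^2 ≡ 7 (mod 19)
8^3 ≡ 18 (mod 19)
8^6 ≡ 1 (mod 19) ✓
Hence ord(8) = 6.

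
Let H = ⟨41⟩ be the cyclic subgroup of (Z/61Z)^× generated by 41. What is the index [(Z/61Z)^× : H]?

6

Since 41 ∈ (Z/61Z)^×, its order divides φ(61) = 61 − 1 = 60 = 2^2 · 3 · 5.
Divisors of 60: 1, 2, 3, 4, 5, 6, 10, 12, 15, 20, 30, 60.
Compute 41^d (mod 61) for the divisors d until we hit 1:
41^1 ≡ 41 (mod 61)
41^2 ≡ 34 (mod 61)
41^3 ≡ 52 (mod 61)
41^4 ≡ 58 (mod 61)
41^5 ≡ 60 (mod 61)
41^6 ≡ 20 (mod 61)
41^10 ≡ 1 (mod 61) ✓
The order of 41 is 10, so the subgroup it generates has 10 elements.
The index is φ(61) / ord(41) = 60 / 10 = 6.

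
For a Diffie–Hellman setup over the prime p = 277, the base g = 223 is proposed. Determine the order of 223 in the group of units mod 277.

92

Since 223 ∈ (Z/277Z)^×, its order divides φ(277) = 277 − 1 = 276 = 2^2 · 3 · 23.
Divisors of 276: 1, 2, 3, 4, 6, 12, 23, 46, 69, 92, 138, 276.
Compute 223^d (mod 277) for the divisors d until we hit 1:
223^1 ≡ 223 (mod 277)
223^2 ≡ 146 (mod 277)
223^3 ≡ 149 (mod 277)
223^4 ≡ 264 (mod 277)
223^6 ≡ 41 (mod 277)
223^12 ≡ 19 (mod 277)
223^23 ≡ 60 (mod 277)
223^46 ≡ 276 (mod 277)
223^69 ≡ 217 (mod 277)
223^92 ≡ 1 (mod 277) ✓
Hence ord(223) = 92.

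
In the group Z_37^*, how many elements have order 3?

2

φ(37) = 37 − 1 = 36 = 2^2 · 3^2.
In a cyclic group of order 36, there are φ(d) elements of order d for each divisor d of 36, and zero for non-divisors.
3 | 36, and φ(3) = 3 − 1 = 2.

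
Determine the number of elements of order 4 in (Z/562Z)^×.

φ(562) = φ(2)·φ(281) = 1·280 = 280 = 2^3 · 5 · 7.
In a cyclic group of order 280, there are φ(d) elements of order d for each divisor d of 280, and zero for non-divisors.
4 = 2^2 divides 280, and φ(4) = 2.

2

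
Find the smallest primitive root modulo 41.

6

φ(41) = 41 − 1 = 40 = 2^3 · 5.
Test candidates g = 2, 3, … against the prime factors q ∈ {2, 5} of φ(41): g is a generator iff g^(40/q) ≢ 1 for every such q.
g = 2: 2^20 ≡ 1 — hits 1, so not a primitive root.
g = 3: 3^20 ≡ 40; 3^8 ≡ 1 — hits 1, so not a primitive root.
g = 4: 4^20 ≡ 1 — hits 1, so not a primitive root.
g = 5: 5^20 ≡ 1 — hits 1, so not a primitive root.
g = 6: 6^20 ≡ 40; 6^8 ≡ 10 — none is 1, so 6 is a primitive root.
Hence the least primitive root of 41 is 6.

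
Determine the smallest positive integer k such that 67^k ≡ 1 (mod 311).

155

By Lagrange's theorem, ord_311(67) divides φ(311) = 311 − 1 = 310 = 2 · 5 · 31.
Divisors of 310: 1, 2, 5, 10, 31, 62, 155, 310.
Evaluate successive powers at the divisors of 310:
67^1 ≡ 67
67^2 ≡ 135
67^5 ≡ 89
67^10 ≡ 146
67^31 ≡ 52
67^62 ≡ 216
67^155 ≡ 1
So ord_311(67) = 155.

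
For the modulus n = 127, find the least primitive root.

φ(127) = 127 − 1 = 126 = 2 · 3^2 · 7.
g is a primitive root iff g^(126/q) ≢ 1 (mod 127) for each prime q ∈ {2, 3, 7}.
g = 2: 2^63 ≡ 1 — hits 1, so not a primitive root.
g = 3: 3^63 ≡ 126; 3^42 ≡ 107; 3^18 ≡ 4 — none is 1, so 3 is a primitive root.
Hence the least primitive root of 127 is 3.

3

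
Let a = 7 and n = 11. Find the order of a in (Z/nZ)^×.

10

By Lagrange's theorem, ord_11(7) divides φ(11) = 11 − 1 = 10 = 2 · 5.
Divisors of 10: 1, 2, 5, 10.
Compute 7^d (mod 11) for the divisors d until we hit 1:
7^1 ≡ 7
7^2 ≡ 5
7^5 ≡ 10
7^10 ≡ 1
The smallest such exponent is 10, so the order of 7 is 10.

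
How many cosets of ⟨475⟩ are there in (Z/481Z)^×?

36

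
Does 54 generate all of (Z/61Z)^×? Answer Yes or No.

Yes

φ(61) = 61 − 1 = 60 = 2^2 · 3 · 5.
Test 54^(60/q) mod 61 for each prime factor q of 60:
54^30 ≡ 60 (mod 61)  [q = 2: ≢ 1 ✓]
54^20 ≡ 47 (mod 61)  [q = 3: ≢ 1 ✓]
54^12 ≡ 34 (mod 61)  [q = 5: ≢ 1 ✓]
None equal 1, so ord_61(54) = 60: 54 is a primitive root.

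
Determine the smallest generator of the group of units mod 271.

6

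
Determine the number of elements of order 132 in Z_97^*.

0

φ(97) = 97 − 1 = 96 = 2^5 · 3.
(Z/97Z)^× is cyclic (|G| = 96); a cyclic group of order m has exactly φ(d) elements of each order d | m, and none otherwise.
Here 96 is not a multiple of 132, so there are no elements of order 132.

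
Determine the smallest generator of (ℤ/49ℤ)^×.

3

φ(49) = φ(7^2) = 7·(7−1) = 42 = 2 · 3 · 7.
Test candidates g = 2, 3, … against the prime factors q ∈ {2, 3, 7} of φ(49): g is a generator iff g^(42/q) ≢ 1 for every such q.
g = 2: 2^21 ≡ 1 — hits 1, so not a primitive root.
g = 3: 3^21 ≡ 48; 3^14 ≡ 30; 3^6 ≡ 43 — none is 1, so 3 is a primitive root.
The smallest primitive root modulo 49 is 3.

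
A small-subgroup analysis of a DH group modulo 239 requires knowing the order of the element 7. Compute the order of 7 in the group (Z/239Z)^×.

238

By Lagrange's theorem, ord_239(7) divides φ(239) = 239 − 1 = 238 = 2 · 7 · 17.
Divisors of 238: 1, 2, 7, 14, 17, 34, 119, 238.
Test each divisor d:
7^1 ≡ 7 (mod 239)
7^2 ≡ 49 (mod 239)
7^7 ≡ 188 (mod 239)
7^14 ≡ 211 (mod 239)
7^17 ≡ 195 (mod 239)
7^34 ≡ 24 (mod 239)
7^119 ≡ 238 (mod 239)
7^238 ≡ 1 (mod 239) ✓
Therefore the multiplicative order of 7 modulo 239 is 238.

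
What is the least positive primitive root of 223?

3

φ(223) = 223 − 1 = 222 = 2 · 3 · 37.
g is a primitive root iff g^(222/q) ≢ 1 (mod 223) for each prime q ∈ {2, 3, 37}.
g = 2: 2^111 ≡ 1 — hits 1, so not a primitive root.
g = 3: 3^111 ≡ 222; 3^74 ≡ 183; 3^6 ≡ 60 — none is 1, so 3 is a primitive root.
Hence the least primitive root of 223 is 3.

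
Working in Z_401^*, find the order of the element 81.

100

Since 81 ∈ (Z/401Z)^×, its order divides φ(401) = 401 − 1 = 400 = 2^4 · 5^2.
Divisors of 400: 1, 2, 4, 5, 8, 10, 16, 20, 25, 40, 50, 80, 100, 200, 400.
Test each divisor d:
81^1 ≡ 81 (mod 401)
81^2 ≡ 145 (mod 401)
81^4 ≡ 173 (mod 401)
81^5 ≡ 379 (mod 401)
81^8 ≡ 255 (mod 401)
81^10 ≡ 83 (mod 401)
81^16 ≡ 63 (mod 401)
81^20 ≡ 72 (mod 401)
81^25 ≡ 20 (mod 401)
81^40 ≡ 372 (mod 401)
81^50 ≡ 400 (mod 401)
81^80 ≡ 39 (mod 401)
81^100 ≡ 1 (mod 401) ✓
The smallest such exponent is 100, so the order of 81 is 100.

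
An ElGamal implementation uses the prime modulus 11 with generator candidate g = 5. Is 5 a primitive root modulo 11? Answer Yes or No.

φ(11) = 11 − 1 = 10 = 2 · 5.
5 is a primitive root mod 11 iff 5^(φ(11)/q) ≢ 1 for every prime q | φ(11), i.e. q ∈ {2, 5}.
5^5 ≡ 1 (mod 11)  [q = 2: ≡ 1 ✗]
5^2 ≡ 3 (mod 11)  [q = 5: ≢ 1 ✓]
Since 5^5 ≡ 1, the order of 5 divides 5 < 10, so 5 is not a primitive root.

No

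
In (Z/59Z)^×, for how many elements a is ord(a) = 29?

28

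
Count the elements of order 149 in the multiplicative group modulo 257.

φ(257) = 257 − 1 = 256 = 2^8.
(Z/257Z)^× is cyclic (|G| = 256); a cyclic group of order m has exactly φ(d) elements of each order d | m, and none otherwise.
149 does not divide 256, so no element of (Z/257Z)^× has order 149.

0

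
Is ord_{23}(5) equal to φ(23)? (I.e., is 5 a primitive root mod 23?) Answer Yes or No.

Yes

φ(23) = 23 − 1 = 22 = 2 · 11.
Test 5^(22/q) mod 23 for each prime factor q of 22:
5^11 ≡ 22 (mod 23)  [q = 2: ≢ 1 ✓]
5^2 ≡ 2 (mod 23)  [q = 11: ≢ 1 ✓]
All checks pass, so 5 has order 22 and is a primitive root modulo 23.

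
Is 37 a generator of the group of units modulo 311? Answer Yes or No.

φ(311) = 311 − 1 = 310 = 2 · 5 · 31.
37 is a primitive root mod 311 iff 37^(φ(311)/q) ≢ 1 for every prime q | φ(311), i.e. q ∈ {2, 5, 31}.
37^155 ≡ 310 (mod 311)  [q = 2: ≢ 1 ✓]
37^62 ≡ 216 (mod 311)  [q = 5: ≢ 1 ✓]
37^10 ≡ 265 (mod 311)  [q = 31: ≢ 1 ✓]
All checks pass, so 37 has order 310 and is a primitive root modulo 311.

Yes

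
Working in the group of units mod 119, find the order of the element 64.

4

The order of 64 must divide φ(119) = φ(7·17) = (7−1)·(17−1) = 6·16 = 96 = 2^5 · 3.
Divisors of 96: 1, 2, 3, 4, 6, 8, 12, 16, 24, 32, 48, 96.
Test each divisor d:
64^1 ≡ 64 (mod 119)
64^2 ≡ 50 (mod 119)
64^3 ≡ 106 (mod 119)
64^4 ≡ 1 (mod 119) ✓
So ord_119(64) = 4.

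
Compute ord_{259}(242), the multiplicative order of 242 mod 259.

36

ord(242) | φ(259) = φ(7·37) = (7−1)·(37−1) = 6·36 = 216 = 2^3 · 3^3.
Divisors of 216: 1, 2, 3, 4, 6, 8, 9, 12, 18, 24, 27, 36, 54, 72, 108, 216.
Evaluate successive powers at the divisors of 216:
242^1 ≡ 242
242^2 ≡ 30
242^3 ≡ 8
242^4 ≡ 123
242^6 ≡ 64
242^8 ≡ 107
242^9 ≡ 253
242^12 ≡ 211
242^18 ≡ 36
242^24 ≡ 232
242^27 ≡ 43
242^36 ≡ 1
Therefore the multiplicative order of 242 modulo 259 is 36.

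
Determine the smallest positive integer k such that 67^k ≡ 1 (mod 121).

By Lagrange's theorem, ord_121(67) divides φ(121) = φ(11^2) = 11·(11−1) = 110 = 2 · 5 · 11.
Divisors of 110: 1, 2, 5, 10, 11, 22, 55, 110.
Evaluate successive powers at the divisors of 110:
67^1 ≡ 67 (mod 121)
67^2 ≡ 12 (mod 121)
67^5 ≡ 89 (mod 121)
67^10 ≡ 56 (mod 121)
67^11 ≡ 1 (mod 121) ✓
Therefore the multiplicative order of 67 modulo 121 is 11.

11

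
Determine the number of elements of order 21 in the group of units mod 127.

12

φ(127) = 127 − 1 = 126 = 2 · 3^2 · 7.
(Z/127Z)^× is cyclic (|G| = 126); a cyclic group of order m has exactly φ(d) elements of each order d | m, and none otherwise.
21 = 3 · 7 divides 126, and φ(21) = 12.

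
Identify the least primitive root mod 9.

φ(9) = φ(3^2) = 3·(3−1) = 6 = 2 · 3.
Test candidates g = 2, 3, … against the prime factors q ∈ {2, 3} of φ(9): g is a generator iff g^(6/q) ≢ 1 for every such q.
g = 2: 2^3 ≡ 8; 2^2 ≡ 4 — none is 1, so 2 is a primitive root.
The smallest primitive root modulo 9 is 2.

2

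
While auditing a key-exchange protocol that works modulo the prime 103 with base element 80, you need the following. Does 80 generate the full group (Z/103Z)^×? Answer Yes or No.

No

φ(103) = 103 − 1 = 102 = 2 · 3 · 17.
Test 80^(102/q) mod 103 for each prime factor q of 102:
80^51 ≡ 102 (mod 103)  [q = 2: ≢ 1 ✓]
80^34 ≡ 1 (mod 103)  [q = 3: ≡ 1 ✗]
80^6 ≡ 66 (mod 103)  [q = 17: ≢ 1 ✓]
80^34 ≡ 1 shows ord(80) | 34, strictly less than φ(103); not a primitive root.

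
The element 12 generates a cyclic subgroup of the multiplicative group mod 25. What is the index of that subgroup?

1

Since 12 ∈ (Z/25Z)^×, its order divides φ(25) = φ(5^2) = 5·(5−1) = 20 = 2^2 · 5.
Divisors of 20: 1, 2, 4, 5, 10, 20.
Evaluate successive powers at the divisors of 20:
12^1 ≡ 12
12^2 ≡ 19
12^4 ≡ 11
12^5 ≡ 7
12^10 ≡ 24
12^20 ≡ 1
Thus |⟨12⟩| = ord(12) = 20.
[(Z/25Z)^× : ⟨12⟩] = 20/20 = 1.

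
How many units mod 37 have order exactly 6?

2

φ(37) = 37 − 1 = 36 = 2^2 · 3^2.
Since (Z/37Z)^× is cyclic of order 36, the number of elements of order d is φ(d) when d | 36 and 0 otherwise.
6 = 2 · 3 divides 36, and φ(6) = 2.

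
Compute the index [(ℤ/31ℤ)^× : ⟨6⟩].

5

By Lagrange's theorem, ord_31(6) divides φ(31) = 31 − 1 = 30 = 2 · 3 · 5.
Divisors of 30: 1, 2, 3, 5, 6, 10, 15, 30.
Test each divisor d:
6^1 ≡ 6 (mod 31)
6^2 ≡ 5 (mod 31)
6^3 ≡ 30 (mod 31)
6^5 ≡ 26 (mod 31)
6^6 ≡ 1 (mod 31) ✓
The order of 6 is 6, so the subgroup it generates has 6 elements.
The index is φ(31) / ord(6) = 30 / 6 = 5.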